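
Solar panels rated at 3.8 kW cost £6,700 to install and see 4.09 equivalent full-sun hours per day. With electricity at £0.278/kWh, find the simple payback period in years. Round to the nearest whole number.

4 years

Daily generation = 3.8 kW × 4.09 h = 15.54 kWh
Annual generation = 15.54 × 365 = 5672.8 kWh
Annual savings = 5672.8 × £0.278 = £1,577.05
Payback = £6,700 / £1,577.05 = 4.25 years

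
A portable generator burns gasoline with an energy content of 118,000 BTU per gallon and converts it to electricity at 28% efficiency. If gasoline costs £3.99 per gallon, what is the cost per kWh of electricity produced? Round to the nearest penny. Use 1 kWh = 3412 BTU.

Electrical output per gallon = 118,000 BTU × 0.28 / 3412 BTU/kWh = 9.683 kWh
Cost per kWh = £3.99 / 9.683 kWh = £0.412

£0.41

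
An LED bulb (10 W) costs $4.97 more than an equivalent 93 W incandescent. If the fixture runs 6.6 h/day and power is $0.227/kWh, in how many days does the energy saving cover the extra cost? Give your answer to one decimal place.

Power saved = 93 − 10 = 83 W
Daily energy saved = 83 W × 6.6 h = 547.8 Wh = 0.5478 kWh
Daily savings = 0.5478 × $0.227 = $0.1244
Payback = $4.97 / $0.1244 per day = 39.97 days

40.0 days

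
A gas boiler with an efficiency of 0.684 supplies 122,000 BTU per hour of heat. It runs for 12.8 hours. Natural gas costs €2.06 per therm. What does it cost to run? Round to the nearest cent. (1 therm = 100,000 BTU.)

€47.03

Heat delivered = 122,000 BTU/h × 12.8 h = 1,561,600 BTU
Gas input = 1,561,600 / 0.684 = 2,283,041 BTU
= 2,283,041 / 100,000 = 22.83 therm
Cost = 22.83 × €2.06/therm = €47.03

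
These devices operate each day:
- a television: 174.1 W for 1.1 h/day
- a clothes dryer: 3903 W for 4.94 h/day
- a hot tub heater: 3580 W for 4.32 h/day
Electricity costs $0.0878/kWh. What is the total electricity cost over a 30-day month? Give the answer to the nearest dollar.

$92

television: 174.1 W × 1.1 h × 30 d = 5,745 Wh = 5.745 kWh
clothes dryer: 3903 W × 4.94 h × 30 d = 578,425 Wh = 578.4 kWh
hot tub heater: 3580 W × 4.32 h × 30 d = 463,968 Wh = 464 kWh
Total energy = 5.745 + 578.4 + 464 = 1,048 kWh
Cost = 1,048 kWh × $0.0878 = $92.03 ≈ $92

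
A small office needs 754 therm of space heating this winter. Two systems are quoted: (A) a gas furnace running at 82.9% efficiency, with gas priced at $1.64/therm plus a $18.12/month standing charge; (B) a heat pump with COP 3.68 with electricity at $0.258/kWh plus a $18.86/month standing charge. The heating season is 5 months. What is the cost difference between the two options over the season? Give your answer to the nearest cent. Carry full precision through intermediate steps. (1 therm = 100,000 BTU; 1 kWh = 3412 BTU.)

$61.37

Heat load = 754 therm × 100,000 = 75,400,000 BTU
Gas: input = 75,400,000 / 0.829 = 90,952,955 BTU = 909.5 therm → 909.5 × $1.64 = $1,491.63; + 5 × $18.12 standing = $1,582.23
Heat pump: 75,400,000 BTU / 3412 = 22,100 kWh heat; / 3.68 = 6,005 kWh in → × $0.258 = $1,549.30; + 5 × $18.86 standing = $1,643.60
Difference = |$1,582.23 − $1,643.60| = $61.37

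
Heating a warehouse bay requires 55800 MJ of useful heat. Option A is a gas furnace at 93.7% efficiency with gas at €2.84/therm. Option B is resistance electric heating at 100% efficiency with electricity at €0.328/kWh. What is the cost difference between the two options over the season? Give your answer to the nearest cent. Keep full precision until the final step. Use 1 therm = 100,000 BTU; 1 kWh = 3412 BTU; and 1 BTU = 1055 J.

€3481.38

Heat load = 55800 MJ = 55,800,000,000 J / 1055 = 52,890,995 BTU
Gas: input = 52,890,995 / 0.937 = 56,447,167 BTU = 564.5 therm → 564.5 × €2.84 = €1,603.10
Electric: 52,890,995 BTU / 3412 = 15,500 kWh → × €0.328 = €5,084.48
Difference = |€1,603.10 − €5,084.48| = €3,481.38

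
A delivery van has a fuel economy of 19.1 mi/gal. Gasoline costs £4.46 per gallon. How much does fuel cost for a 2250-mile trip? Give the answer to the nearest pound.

£525

Fuel = 2250 mi / 19.1 mpg = 117.8 gal
Cost = 117.8 gal × £4.46/gal = £525.39 ≈ £525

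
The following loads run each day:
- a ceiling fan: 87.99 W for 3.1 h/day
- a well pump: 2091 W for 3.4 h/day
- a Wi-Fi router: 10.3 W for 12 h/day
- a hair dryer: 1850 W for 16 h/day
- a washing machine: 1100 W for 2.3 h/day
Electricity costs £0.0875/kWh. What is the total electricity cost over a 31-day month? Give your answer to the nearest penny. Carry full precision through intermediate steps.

ceiling fan: 87.99 W × 3.1 h × 31 d = 8,456 Wh = 8.456 kWh
well pump: 2091 W × 3.4 h × 31 d = 220,391 Wh = 220.4 kWh
Wi-Fi router: 10.3 W × 12 h × 31 d = 3,832 Wh = 3.832 kWh
hair dryer: 1850 W × 16 h × 31 d = 917,600 Wh = 917.6 kWh
washing machine: 1100 W × 2.3 h × 31 d = 78,430 Wh = 78.43 kWh
Total energy = 8.456 + 220.4 + 3.832 + 917.6 + 78.43 = 1,229 kWh
Cost = 1,229 kWh × £0.0875 = £107.51

£107.51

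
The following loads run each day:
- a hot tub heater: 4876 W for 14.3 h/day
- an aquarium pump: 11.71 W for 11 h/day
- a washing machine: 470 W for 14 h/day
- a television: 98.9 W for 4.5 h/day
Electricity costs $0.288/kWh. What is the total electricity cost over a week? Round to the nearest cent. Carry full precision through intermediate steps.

$154.99

hot tub heater: 4876 W × 14.3 h × 7 d = 488,088 Wh = 488.1 kWh
aquarium pump: 11.71 W × 11 h × 7 d = 902 Wh = 0.9017 kWh
washing machine: 470 W × 14 h × 7 d = 46,060 Wh = 46.06 kWh
television: 98.9 W × 4.5 h × 7 d = 3,115 Wh = 3.115 kWh
Total energy = 488.1 + 0.9017 + 46.06 + 3.115 = 538.2 kWh
Cost = 538.2 kWh × $0.288 = $154.99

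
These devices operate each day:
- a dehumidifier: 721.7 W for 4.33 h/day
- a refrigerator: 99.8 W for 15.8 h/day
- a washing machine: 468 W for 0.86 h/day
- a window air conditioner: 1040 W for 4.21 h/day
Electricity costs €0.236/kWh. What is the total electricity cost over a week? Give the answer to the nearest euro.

€16

dehumidifier: 721.7 W × 4.33 h × 7 d = 21,875 Wh = 21.87 kWh
refrigerator: 99.8 W × 15.8 h × 7 d = 11,038 Wh = 11.04 kWh
washing machine: 468 W × 0.86 h × 7 d = 2,817 Wh = 2.817 kWh
window air conditioner: 1040 W × 4.21 h × 7 d = 30,649 Wh = 30.65 kWh
Total energy = 21.87 + 11.04 + 2.817 + 30.65 = 66.38 kWh
Cost = 66.38 kWh × €0.236 = €15.67 ≈ €16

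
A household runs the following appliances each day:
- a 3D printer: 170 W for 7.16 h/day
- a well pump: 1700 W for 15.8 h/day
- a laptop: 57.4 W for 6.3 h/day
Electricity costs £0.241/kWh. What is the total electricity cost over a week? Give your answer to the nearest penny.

£47.98

3D printer: 170 W × 7.16 h × 7 d = 8,520 Wh = 8.52 kWh
well pump: 1700 W × 15.8 h × 7 d = 188,020 Wh = 188 kWh
laptop: 57.4 W × 6.3 h × 7 d = 2,531 Wh = 2.531 kWh
Total energy = 8.52 + 188 + 2.531 = 199.1 kWh
Cost = 199.1 kWh × £0.241 = £47.98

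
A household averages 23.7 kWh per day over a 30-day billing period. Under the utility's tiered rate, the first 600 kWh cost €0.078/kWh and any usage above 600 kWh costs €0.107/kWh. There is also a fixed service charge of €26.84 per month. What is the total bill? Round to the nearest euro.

Usage = 23.7 kWh/day × 30 days = 711 kWh
First 600 kWh × €0.078 = €46.80
Remaining 111 kWh × €0.107 = €11.88
Energy charge = €58.68; + service €26.84 = €85.52 ≈ €86

€86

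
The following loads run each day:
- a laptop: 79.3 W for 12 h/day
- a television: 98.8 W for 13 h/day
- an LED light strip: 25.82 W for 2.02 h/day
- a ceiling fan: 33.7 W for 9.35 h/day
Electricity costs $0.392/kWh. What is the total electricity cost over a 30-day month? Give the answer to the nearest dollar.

laptop: 79.3 W × 12 h × 30 d = 28,548 Wh = 28.55 kWh
television: 98.8 W × 13 h × 30 d = 38,532 Wh = 38.53 kWh
LED light strip: 25.82 W × 2.02 h × 30 d = 1,565 Wh = 1.565 kWh
ceiling fan: 33.7 W × 9.35 h × 30 d = 9,453 Wh = 9.453 kWh
Total energy = 28.55 + 38.53 + 1.565 + 9.453 = 78.1 kWh
Cost = 78.1 kWh × $0.392 = $30.61 ≈ $31

$31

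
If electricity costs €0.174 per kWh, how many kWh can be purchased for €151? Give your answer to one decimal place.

867.8 kWh

€151 / €0.174 per kWh = 867.8 kWh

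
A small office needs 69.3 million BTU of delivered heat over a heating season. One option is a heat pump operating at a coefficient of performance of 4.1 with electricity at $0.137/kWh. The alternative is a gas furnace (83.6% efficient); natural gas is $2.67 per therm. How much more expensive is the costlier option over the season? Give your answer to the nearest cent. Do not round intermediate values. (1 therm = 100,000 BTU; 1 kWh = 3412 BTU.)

Heat load = 69.3 × 10⁶ BTU = 69,300,000 BTU
Gas: input = 69,300,000 / 0.836 = 82,894,737 BTU = 828.9 therm → 828.9 × $2.67 = $2,213.29
Heat pump: 69,300,000 BTU / 3412 = 20,310 kWh heat; / 4.1 = 4,954 kWh in → × $0.137 = $678.67
Difference = |$2,213.29 − $678.67| = $1,534.62

$1534.62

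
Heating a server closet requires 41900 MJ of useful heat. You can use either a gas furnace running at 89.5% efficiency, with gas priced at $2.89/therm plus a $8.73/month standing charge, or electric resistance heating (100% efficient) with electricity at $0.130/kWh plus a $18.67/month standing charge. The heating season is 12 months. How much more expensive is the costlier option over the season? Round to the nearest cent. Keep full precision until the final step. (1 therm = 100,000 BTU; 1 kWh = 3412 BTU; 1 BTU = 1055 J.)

$350.04

Heat load = 41900 MJ = 41,900,000,000 J / 1055 = 39,715,640 BTU
Gas: input = 39,715,640 / 0.895 = 44,375,017 BTU = 443.8 therm → 443.8 × $2.89 = $1,282.44; + 12 × $8.73 standing = $1,387.20
Electric: 39,715,640 BTU / 3412 = 11,640 kWh → × $0.130 = $1,513.20; + 12 × $18.67 standing = $1,737.24
Difference = |$1,387.20 − $1,737.24| = $350.04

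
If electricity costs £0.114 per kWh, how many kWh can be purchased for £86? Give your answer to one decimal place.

£86 / £0.114 per kWh = 754.4 kWh

754.4 kWh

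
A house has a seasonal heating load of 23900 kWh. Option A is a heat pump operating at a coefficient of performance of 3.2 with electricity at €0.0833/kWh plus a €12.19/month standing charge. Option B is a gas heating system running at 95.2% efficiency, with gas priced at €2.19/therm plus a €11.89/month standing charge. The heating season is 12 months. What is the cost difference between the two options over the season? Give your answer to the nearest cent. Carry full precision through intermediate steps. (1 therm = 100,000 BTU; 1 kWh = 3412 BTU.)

€1250.17

Heat load = 23900 kWh × 3412 = 81,546,800 BTU
Gas: input = 81,546,800 / 0.952 = 85,658,403 BTU = 856.6 therm → 856.6 × €2.19 = €1,875.92; + 12 × €11.89 standing = €2,018.60
Heat pump: 81,546,800 BTU / 3412 = 23,900 kWh heat; / 3.2 = 7,469 kWh in → × €0.0833 = €622.15; + 12 × €12.19 standing = €768.43
Difference = |€2,018.60 − €768.43| = €1,250.17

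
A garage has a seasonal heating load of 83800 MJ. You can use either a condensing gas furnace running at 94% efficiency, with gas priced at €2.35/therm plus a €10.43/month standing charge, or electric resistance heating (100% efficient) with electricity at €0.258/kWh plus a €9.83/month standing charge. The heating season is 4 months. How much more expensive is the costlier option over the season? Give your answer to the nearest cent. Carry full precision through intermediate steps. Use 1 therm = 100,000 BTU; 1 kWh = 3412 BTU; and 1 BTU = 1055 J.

€4018.05

Heat load = 83800 MJ = 83,800,000,000 J / 1055 = 79,431,280 BTU
Gas: input = 79,431,280 / 0.94 = 84,501,361 BTU = 845 therm → 845 × €2.35 = €1,985.78; + 4 × €10.43 standing = €2,027.50
Electric: 79,431,280 BTU / 3412 = 23,280 kWh → × €0.258 = €6,006.23; + 4 × €9.83 standing = €6,045.55
Difference = |€2,027.50 − €6,045.55| = €4,018.05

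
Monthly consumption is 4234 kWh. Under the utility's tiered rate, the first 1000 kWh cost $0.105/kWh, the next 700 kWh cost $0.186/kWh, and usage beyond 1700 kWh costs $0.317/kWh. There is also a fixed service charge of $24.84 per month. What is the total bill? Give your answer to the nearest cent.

First 1000 kWh × $0.105 = $105.00
Next 700 kWh × $0.186 = $130.20
Remaining 2534 kWh × $0.317 = $803.28
Energy charge = $1,038.48; + service $24.84 = $1,063.32

$1063.32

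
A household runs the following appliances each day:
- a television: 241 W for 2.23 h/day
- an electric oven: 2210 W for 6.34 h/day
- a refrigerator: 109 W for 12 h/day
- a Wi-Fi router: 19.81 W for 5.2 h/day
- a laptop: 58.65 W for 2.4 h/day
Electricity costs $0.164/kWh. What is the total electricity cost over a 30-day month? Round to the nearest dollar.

$79

television: 241 W × 2.23 h × 30 d = 16,123 Wh = 16.12 kWh
electric oven: 2210 W × 6.34 h × 30 d = 420,342 Wh = 420.3 kWh
refrigerator: 109 W × 12 h × 30 d = 39,240 Wh = 39.24 kWh
Wi-Fi router: 19.81 W × 5.2 h × 30 d = 3,090 Wh = 3.09 kWh
laptop: 58.65 W × 2.4 h × 30 d = 4,223 Wh = 4.223 kWh
Total energy = 16.12 + 420.3 + 39.24 + 3.09 + 4.223 = 483 kWh
Cost = 483 kWh × $0.164 = $79.21 ≈ $79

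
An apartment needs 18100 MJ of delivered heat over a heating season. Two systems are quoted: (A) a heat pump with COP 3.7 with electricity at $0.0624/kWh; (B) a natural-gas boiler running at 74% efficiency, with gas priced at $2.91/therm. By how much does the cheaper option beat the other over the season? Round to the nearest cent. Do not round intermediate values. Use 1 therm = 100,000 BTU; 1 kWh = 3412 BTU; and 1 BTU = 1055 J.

$589.86

Heat load = 18100 MJ = 18,100,000,000 J / 1055 = 17,156,398 BTU
Gas: input = 17,156,398 / 0.74 = 23,184,322 BTU = 231.8 therm → 231.8 × $2.91 = $674.66
Heat pump: 17,156,398 BTU / 3412 = 5,028 kWh heat; / 3.7 = 1,359 kWh in → × $0.0624 = $84.80
Difference = |$674.66 − $84.80| = $589.86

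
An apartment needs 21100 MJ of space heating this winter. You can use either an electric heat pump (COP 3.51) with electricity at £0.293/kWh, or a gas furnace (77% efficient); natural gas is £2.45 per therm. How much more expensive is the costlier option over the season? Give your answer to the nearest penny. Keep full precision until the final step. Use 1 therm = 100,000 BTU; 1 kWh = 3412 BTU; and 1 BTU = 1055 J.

£147.06

Heat load = 21100 MJ = 21,100,000,000 J / 1055 = 20,000,000 BTU
Gas: input = 20,000,000 / 0.77 = 25,974,026 BTU = 259.7 therm → 259.7 × £2.45 = £636.36
Heat pump: 20,000,000 BTU / 3412 = 5,862 kWh heat; / 3.51 = 1,670 kWh in → × £0.293 = £489.31
Difference = |£636.36 − £489.31| = £147.06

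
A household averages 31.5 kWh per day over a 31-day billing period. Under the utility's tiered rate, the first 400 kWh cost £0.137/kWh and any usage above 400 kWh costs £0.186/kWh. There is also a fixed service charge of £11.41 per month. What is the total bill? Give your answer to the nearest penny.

£173.44

Usage = 31.5 kWh/day × 31 days = 976.5 kWh
First 400 kWh × £0.137 = £54.80
Remaining 576.5 kWh × £0.186 = £107.23
Energy charge = £162.03; + service £11.41 = £173.44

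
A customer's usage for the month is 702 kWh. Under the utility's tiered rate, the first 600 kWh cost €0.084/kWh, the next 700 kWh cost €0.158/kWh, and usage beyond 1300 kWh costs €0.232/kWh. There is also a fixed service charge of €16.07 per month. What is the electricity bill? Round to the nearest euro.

First 600 kWh × €0.084 = €50.40
Next 102 kWh × €0.158 = €16.12
Remaining tier: 0 kWh (not reached)
Energy charge = €66.52; + service €16.07 = €82.59 ≈ €83

€83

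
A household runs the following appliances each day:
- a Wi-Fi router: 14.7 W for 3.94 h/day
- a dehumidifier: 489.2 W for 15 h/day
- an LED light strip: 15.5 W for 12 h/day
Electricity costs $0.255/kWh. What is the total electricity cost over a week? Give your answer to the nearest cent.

Wi-Fi router: 14.7 W × 3.94 h × 7 d = 405 Wh = 0.4054 kWh
dehumidifier: 489.2 W × 15 h × 7 d = 51,366 Wh = 51.37 kWh
LED light strip: 15.5 W × 12 h × 7 d = 1,302 Wh = 1.302 kWh
Total energy = 0.4054 + 51.37 + 1.302 = 53.07 kWh
Cost = 53.07 kWh × $0.255 = $13.53

$13.53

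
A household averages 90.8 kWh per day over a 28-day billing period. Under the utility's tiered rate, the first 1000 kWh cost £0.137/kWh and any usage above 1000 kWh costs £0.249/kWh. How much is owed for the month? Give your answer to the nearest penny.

Usage = 90.8 kWh/day × 28 days = 2542.4 kWh
First 1000 kWh × £0.137 = £137.00
Remaining 1542.4 kWh × £0.249 = £384.06
Total = £521.06

£521.06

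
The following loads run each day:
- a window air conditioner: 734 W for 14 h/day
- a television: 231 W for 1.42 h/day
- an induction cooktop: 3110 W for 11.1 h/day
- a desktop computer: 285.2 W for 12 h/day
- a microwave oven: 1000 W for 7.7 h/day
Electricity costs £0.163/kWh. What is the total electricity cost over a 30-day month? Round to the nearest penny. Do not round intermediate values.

window air conditioner: 734 W × 14 h × 30 d = 308,280 Wh = 308.3 kWh
television: 231 W × 1.42 h × 30 d = 9,841 Wh = 9.841 kWh
induction cooktop: 3110 W × 11.1 h × 30 d = 1,035,630 Wh = 1,036 kWh
desktop computer: 285.2 W × 12 h × 30 d = 102,672 Wh = 102.7 kWh
microwave oven: 1000 W × 7.7 h × 30 d = 231,000 Wh = 231 kWh
Total energy = 308.3 + 9.841 + 1,036 + 102.7 + 231 = 1,687 kWh
Cost = 1,687 kWh × £0.163 = £275.05

£275.05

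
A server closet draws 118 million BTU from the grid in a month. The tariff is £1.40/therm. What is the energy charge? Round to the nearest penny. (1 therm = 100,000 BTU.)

£1652.00

118 million BTU × (10 therm/million BTU) = 1,180 therm
Cost = 1,180 therm × £1.40/therm = £1,652.00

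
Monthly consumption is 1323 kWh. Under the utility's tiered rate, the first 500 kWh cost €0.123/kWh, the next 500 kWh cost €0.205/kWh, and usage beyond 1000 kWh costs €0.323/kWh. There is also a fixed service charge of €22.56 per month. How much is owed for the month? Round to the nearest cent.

€290.89

First 500 kWh × €0.123 = €61.50
Next 500 kWh × €0.205 = €102.50
Remaining 323 kWh × €0.323 = €104.33
Energy charge = €268.33; + service €22.56 = €290.89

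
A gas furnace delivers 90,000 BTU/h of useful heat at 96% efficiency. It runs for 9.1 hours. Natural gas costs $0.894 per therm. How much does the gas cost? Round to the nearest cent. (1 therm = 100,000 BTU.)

Heat delivered = 90,000 BTU/h × 9.1 h = 819,000 BTU
Gas input = 819,000 / 0.96 = 853,125 BTU
= 853,125 / 100,000 = 8.531 therm
Cost = 8.531 × $0.894/therm = $7.63

$7.63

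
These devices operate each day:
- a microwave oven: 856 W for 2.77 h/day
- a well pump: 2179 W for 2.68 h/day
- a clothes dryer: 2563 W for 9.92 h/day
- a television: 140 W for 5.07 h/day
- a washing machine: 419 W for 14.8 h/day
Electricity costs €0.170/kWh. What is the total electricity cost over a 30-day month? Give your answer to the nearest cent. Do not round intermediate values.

€206.79

microwave oven: 856 W × 2.77 h × 30 d = 71,134 Wh = 71.13 kWh
well pump: 2179 W × 2.68 h × 30 d = 175,192 Wh = 175.2 kWh
clothes dryer: 2563 W × 9.92 h × 30 d = 762,749 Wh = 762.7 kWh
television: 140 W × 5.07 h × 30 d = 21,294 Wh = 21.29 kWh
washing machine: 419 W × 14.8 h × 30 d = 186,036 Wh = 186 kWh
Total energy = 71.13 + 175.2 + 762.7 + 21.29 + 186 = 1,216 kWh
Cost = 1,216 kWh × €0.170 = €206.79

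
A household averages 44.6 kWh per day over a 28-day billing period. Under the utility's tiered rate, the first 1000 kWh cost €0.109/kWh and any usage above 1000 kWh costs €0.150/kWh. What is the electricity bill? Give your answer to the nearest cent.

€146.32

Usage = 44.6 kWh/day × 28 days = 1248.8 kWh
First 1000 kWh × €0.109 = €109.00
Remaining 248.8 kWh × €0.150 = €37.32
Total = €146.32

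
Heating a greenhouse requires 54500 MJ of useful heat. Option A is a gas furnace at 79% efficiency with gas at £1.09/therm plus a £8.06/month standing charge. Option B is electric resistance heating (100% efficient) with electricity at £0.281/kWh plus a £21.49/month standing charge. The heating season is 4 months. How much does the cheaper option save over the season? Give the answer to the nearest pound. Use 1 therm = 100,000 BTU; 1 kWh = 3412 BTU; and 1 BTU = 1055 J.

£3595

Heat load = 54500 MJ = 54,500,000,000 J / 1055 = 51,658,768 BTU
Gas: input = 51,658,768 / 0.79 = 65,390,845 BTU = 653.9 therm → 653.9 × £1.09 = £712.76; + 4 × £8.06 standing = £745.00
Electric: 51,658,768 BTU / 3412 = 15,140 kWh → × £0.281 = £4,254.43; + 4 × £21.49 standing = £4,340.39
Difference = |£745.00 − £4,340.39| = £3,595.39 ≈ £3595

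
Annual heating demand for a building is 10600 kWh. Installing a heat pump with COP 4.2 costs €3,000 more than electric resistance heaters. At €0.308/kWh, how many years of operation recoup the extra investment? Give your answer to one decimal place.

Resistance: 10600 kWh × €0.308 = €3,264.80/yr
Heat pump: 10600 / 4.2 = 2524 kWh in → × €0.308 = €777.33/yr
Annual savings = €2,487.47
Payback = €3,000 / €2,487.47 = 1.21 years

1.2 years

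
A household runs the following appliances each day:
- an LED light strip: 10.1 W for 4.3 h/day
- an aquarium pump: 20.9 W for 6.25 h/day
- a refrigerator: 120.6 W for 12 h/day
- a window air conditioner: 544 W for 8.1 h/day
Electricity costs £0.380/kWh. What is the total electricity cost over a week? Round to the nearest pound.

£16

LED light strip: 10.1 W × 4.3 h × 7 d = 304 Wh = 0.304 kWh
aquarium pump: 20.9 W × 6.25 h × 7 d = 914 Wh = 0.9144 kWh
refrigerator: 120.6 W × 12 h × 7 d = 10,130 Wh = 10.13 kWh
window air conditioner: 544 W × 8.1 h × 7 d = 30,845 Wh = 30.84 kWh
Total energy = 0.304 + 0.9144 + 10.13 + 30.84 = 42.19 kWh
Cost = 42.19 kWh × £0.380 = £16.03 ≈ £16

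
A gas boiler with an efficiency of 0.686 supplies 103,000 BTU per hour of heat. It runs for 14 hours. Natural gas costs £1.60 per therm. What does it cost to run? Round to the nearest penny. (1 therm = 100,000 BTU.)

£33.63

Heat delivered = 103,000 BTU/h × 14 h = 1,442,000 BTU
Gas input = 1,442,000 / 0.686 = 2,102,041 BTU
= 2,102,041 / 100,000 = 21.02 therm
Cost = 21.02 × £1.60/therm = £33.63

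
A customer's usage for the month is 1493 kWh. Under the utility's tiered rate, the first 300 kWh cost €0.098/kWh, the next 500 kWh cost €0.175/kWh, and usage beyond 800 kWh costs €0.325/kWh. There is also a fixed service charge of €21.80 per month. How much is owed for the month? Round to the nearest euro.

€364

First 300 kWh × €0.098 = €29.40
Next 500 kWh × €0.175 = €87.50
Remaining 693 kWh × €0.325 = €225.22
Energy charge = €342.12; + service €21.80 = €363.93 ≈ €364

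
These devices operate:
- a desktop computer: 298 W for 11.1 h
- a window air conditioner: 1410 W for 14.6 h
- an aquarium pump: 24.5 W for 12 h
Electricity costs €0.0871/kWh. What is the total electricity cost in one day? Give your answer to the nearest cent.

desktop computer: 298 W × 11.1 h = 3,308 Wh = 3.308 kWh
window air conditioner: 1410 W × 14.6 h = 20,586 Wh = 20.59 kWh
aquarium pump: 24.5 W × 12 h = 294 Wh = 0.294 kWh
Total energy = 3.308 + 20.59 + 0.294 = 24.19 kWh
Cost = 24.19 kWh × €0.0871 = €2.11

€2.11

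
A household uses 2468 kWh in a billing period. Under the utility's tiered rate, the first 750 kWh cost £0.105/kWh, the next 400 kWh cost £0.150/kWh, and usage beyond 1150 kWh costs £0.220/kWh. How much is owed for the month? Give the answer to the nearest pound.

First 750 kWh × £0.105 = £78.75
Next 400 kWh × £0.150 = £60.00
Remaining 1318 kWh × £0.220 = £289.96
Total = £428.71 ≈ £429

£429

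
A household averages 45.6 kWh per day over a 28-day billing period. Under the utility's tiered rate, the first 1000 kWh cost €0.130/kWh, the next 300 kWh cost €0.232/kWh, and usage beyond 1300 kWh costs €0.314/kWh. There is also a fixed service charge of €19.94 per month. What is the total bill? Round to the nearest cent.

€214.16

Usage = 45.6 kWh/day × 28 days = 1276.8 kWh
First 1000 kWh × €0.130 = €130.00
Next 276.8 kWh × €0.232 = €64.22
Remaining tier: 0 kWh (not reached)
Energy charge = €194.22; + service €19.94 = €214.16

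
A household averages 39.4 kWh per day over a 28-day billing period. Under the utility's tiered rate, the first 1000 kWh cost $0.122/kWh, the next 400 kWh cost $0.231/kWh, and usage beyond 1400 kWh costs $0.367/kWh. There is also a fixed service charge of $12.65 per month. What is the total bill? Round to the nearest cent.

$158.49

Usage = 39.4 kWh/day × 28 days = 1103.2 kWh
First 1000 kWh × $0.122 = $122.00
Next 103.2 kWh × $0.231 = $23.84
Remaining tier: 0 kWh (not reached)
Energy charge = $145.84; + service $12.65 = $158.49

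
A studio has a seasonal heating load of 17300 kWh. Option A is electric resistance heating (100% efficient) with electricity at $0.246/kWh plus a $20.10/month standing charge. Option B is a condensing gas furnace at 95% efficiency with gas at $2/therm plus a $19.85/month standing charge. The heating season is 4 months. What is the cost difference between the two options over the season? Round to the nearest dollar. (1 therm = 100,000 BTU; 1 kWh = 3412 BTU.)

Heat load = 17300 kWh × 3412 = 59,027,600 BTU
Gas: input = 59,027,600 / 0.95 = 62,134,316 BTU = 621.3 therm → 621.3 × $2 = $1,242.69; + 4 × $19.85 standing = $1,322.09
Electric: 59,027,600 BTU / 3412 = 17,300 kWh → × $0.246 = $4,255.80; + 4 × $20.10 standing = $4,336.20
Difference = |$1,322.09 − $4,336.20| = $3,014.11 ≈ $3014

$3014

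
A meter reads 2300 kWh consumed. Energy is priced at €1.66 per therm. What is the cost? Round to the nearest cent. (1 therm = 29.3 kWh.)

€130.31

2300 kWh × (0.03413 therm/kWh) = 78.5 therm
Cost = 78.5 therm × €1.66/therm = €130.31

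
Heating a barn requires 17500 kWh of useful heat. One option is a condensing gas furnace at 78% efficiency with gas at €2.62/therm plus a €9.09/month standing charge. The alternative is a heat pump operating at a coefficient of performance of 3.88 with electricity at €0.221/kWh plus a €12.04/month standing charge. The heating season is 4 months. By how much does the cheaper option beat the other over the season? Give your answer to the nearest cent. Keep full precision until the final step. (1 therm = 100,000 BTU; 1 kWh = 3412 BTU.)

€997.07

Heat load = 17500 kWh × 3412 = 59,710,000 BTU
Gas: input = 59,710,000 / 0.78 = 76,551,282 BTU = 765.5 therm → 765.5 × €2.62 = €2,005.64; + 4 × €9.09 standing = €2,042.00
Heat pump: 59,710,000 BTU / 3412 = 17,500 kWh heat; / 3.88 = 4,510 kWh in → × €0.221 = €996.78; + 4 × €12.04 standing = €1,044.94
Difference = |€2,042.00 − €1,044.94| = €997.07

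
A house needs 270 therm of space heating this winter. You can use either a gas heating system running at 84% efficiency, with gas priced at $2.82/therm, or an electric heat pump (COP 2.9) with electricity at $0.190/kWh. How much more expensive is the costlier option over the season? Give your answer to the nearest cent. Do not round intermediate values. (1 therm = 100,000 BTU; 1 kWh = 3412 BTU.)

Heat load = 270 therm × 100,000 = 27,000,000 BTU
Gas: input = 27,000,000 / 0.84 = 32,142,857 BTU = 321.4 therm → 321.4 × $2.82 = $906.43
Heat pump: 27,000,000 BTU / 3412 = 7,913 kWh heat; / 2.9 = 2,729 kWh in → × $0.190 = $518.45
Difference = |$906.43 − $518.45| = $387.97

$387.97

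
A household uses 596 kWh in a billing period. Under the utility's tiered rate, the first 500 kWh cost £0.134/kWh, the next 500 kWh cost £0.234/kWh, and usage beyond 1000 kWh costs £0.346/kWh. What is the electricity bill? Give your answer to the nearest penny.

First 500 kWh × £0.134 = £67.00
Next 96 kWh × £0.234 = £22.46
Remaining tier: 0 kWh (not reached)
Total = £89.46

£89.46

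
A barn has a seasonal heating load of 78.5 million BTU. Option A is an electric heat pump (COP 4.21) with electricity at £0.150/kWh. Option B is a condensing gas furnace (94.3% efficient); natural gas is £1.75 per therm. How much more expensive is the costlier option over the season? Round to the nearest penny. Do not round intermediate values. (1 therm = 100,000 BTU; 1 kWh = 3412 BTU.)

Heat load = 78.5 × 10⁶ BTU = 78,500,000 BTU
Gas: input = 78,500,000 / 0.943 = 83,244,963 BTU = 832.4 therm → 832.4 × £1.75 = £1,456.79
Heat pump: 78,500,000 BTU / 3412 = 23,010 kWh heat; / 4.21 = 5,465 kWh in → × £0.150 = £819.73
Difference = |£1,456.79 − £819.73| = £637.06

£637.06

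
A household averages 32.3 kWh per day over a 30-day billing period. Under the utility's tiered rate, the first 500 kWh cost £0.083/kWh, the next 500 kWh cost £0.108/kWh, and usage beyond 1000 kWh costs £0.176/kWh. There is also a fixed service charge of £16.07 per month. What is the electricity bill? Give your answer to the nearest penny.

£108.22

Usage = 32.3 kWh/day × 30 days = 969 kWh
First 500 kWh × £0.083 = £41.50
Next 469 kWh × £0.108 = £50.65
Remaining tier: 0 kWh (not reached)
Energy charge = £92.15; + service £16.07 = £108.22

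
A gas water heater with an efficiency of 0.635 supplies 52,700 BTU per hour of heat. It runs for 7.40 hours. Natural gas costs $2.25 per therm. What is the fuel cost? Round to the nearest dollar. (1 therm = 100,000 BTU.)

Heat delivered = 52,700 BTU/h × 7.40 h = 389,980 BTU
Gas input = 389,980 / 0.635 = 614,142 BTU
= 614,142 / 100,000 = 6.141 therm
Cost = 6.141 × $2.25/therm = $13.82 ≈ $14

$14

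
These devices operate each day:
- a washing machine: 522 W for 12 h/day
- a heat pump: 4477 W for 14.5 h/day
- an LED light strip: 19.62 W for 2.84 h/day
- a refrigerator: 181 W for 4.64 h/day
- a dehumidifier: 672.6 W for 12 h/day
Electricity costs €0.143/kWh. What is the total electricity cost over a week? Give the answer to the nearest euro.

washing machine: 522 W × 12 h × 7 d = 43,848 Wh = 43.85 kWh
heat pump: 4477 W × 14.5 h × 7 d = 454,416 Wh = 454.4 kWh
LED light strip: 19.62 W × 2.84 h × 7 d = 390 Wh = 0.39 kWh
refrigerator: 181 W × 4.64 h × 7 d = 5,879 Wh = 5.879 kWh
dehumidifier: 672.6 W × 12 h × 7 d = 56,498 Wh = 56.5 kWh
Total energy = 43.85 + 454.4 + 0.39 + 5.879 + 56.5 = 561 kWh
Cost = 561 kWh × €0.143 = €80.23 ≈ €80

€80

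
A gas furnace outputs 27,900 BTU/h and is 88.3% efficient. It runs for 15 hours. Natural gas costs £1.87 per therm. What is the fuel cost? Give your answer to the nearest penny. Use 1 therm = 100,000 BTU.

Heat delivered = 27,900 BTU/h × 15 h = 418,500 BTU
Gas input = 418,500 / 0.883 = 473,952 BTU
= 473,952 / 100,000 = 4.74 therm
Cost = 4.74 × £1.87/therm = £8.86

£8.86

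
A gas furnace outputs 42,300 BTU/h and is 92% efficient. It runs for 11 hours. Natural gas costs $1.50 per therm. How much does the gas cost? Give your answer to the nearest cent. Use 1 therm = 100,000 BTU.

$7.59

Heat delivered = 42,300 BTU/h × 11 h = 465,300 BTU
Gas input = 465,300 / 0.92 = 505,761 BTU
= 505,761 / 100,000 = 5.058 therm
Cost = 5.058 × $1.50/therm = $7.59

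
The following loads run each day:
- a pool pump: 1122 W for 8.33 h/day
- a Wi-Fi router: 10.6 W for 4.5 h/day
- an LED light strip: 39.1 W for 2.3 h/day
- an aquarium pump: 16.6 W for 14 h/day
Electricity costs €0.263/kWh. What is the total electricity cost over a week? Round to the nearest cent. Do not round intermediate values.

pool pump: 1122 W × 8.33 h × 7 d = 65,424 Wh = 65.42 kWh
Wi-Fi router: 10.6 W × 4.5 h × 7 d = 334 Wh = 0.3339 kWh
LED light strip: 39.1 W × 2.3 h × 7 d = 630 Wh = 0.6295 kWh
aquarium pump: 16.6 W × 14 h × 7 d = 1,627 Wh = 1.627 kWh
Total energy = 65.42 + 0.3339 + 0.6295 + 1.627 = 68.01 kWh
Cost = 68.01 kWh × €0.263 = €17.89

€17.89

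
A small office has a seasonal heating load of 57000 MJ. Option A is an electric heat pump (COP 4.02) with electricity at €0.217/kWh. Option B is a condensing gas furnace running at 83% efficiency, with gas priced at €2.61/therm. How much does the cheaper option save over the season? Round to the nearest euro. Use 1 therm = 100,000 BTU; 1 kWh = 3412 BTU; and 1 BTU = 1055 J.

Heat load = 57000 MJ = 57,000,000,000 J / 1055 = 54,028,436 BTU
Gas: input = 54,028,436 / 0.83 = 65,094,501 BTU = 650.9 therm → 650.9 × €2.61 = €1,698.97
Heat pump: 54,028,436 BTU / 3412 = 15,830 kWh heat; / 4.02 = 3,939 kWh in → × €0.217 = €854.77
Difference = |€1,698.97 − €854.77| = €844.20 ≈ €844

€844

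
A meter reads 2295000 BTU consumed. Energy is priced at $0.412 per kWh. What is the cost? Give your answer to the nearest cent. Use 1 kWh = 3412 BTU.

$277.12

2295000 BTU × (0.00029308 kWh/BTU) = 672.6 kWh
Cost = 672.6 kWh × $0.412/kWh = $277.12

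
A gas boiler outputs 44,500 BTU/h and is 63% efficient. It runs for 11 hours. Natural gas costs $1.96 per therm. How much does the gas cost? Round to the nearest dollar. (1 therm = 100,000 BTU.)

$15

Heat delivered = 44,500 BTU/h × 11 h = 489,500 BTU
Gas input = 489,500 / 0.63 = 776,984 BTU
= 776,984 / 100,000 = 7.77 therm
Cost = 7.77 × $1.96/therm = $15.23 ≈ $15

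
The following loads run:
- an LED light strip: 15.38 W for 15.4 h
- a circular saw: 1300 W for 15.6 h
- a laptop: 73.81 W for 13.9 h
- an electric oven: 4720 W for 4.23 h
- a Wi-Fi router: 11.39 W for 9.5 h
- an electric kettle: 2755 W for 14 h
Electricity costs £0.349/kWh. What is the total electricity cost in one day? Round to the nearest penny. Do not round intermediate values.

£27.99

LED light strip: 15.38 W × 15.4 h = 237 Wh = 0.2369 kWh
circular saw: 1300 W × 15.6 h = 20,280 Wh = 20.28 kWh
laptop: 73.81 W × 13.9 h = 1,026 Wh = 1.026 kWh
electric oven: 4720 W × 4.23 h = 19,966 Wh = 19.97 kWh
Wi-Fi router: 11.39 W × 9.5 h = 108 Wh = 0.1082 kWh
electric kettle: 2755 W × 14 h = 38,570 Wh = 38.57 kWh
Total energy = 0.2369 + 20.28 + 1.026 + 19.97 + 0.1082 + 38.57 = 80.19 kWh
Cost = 80.19 kWh × £0.349 = £27.99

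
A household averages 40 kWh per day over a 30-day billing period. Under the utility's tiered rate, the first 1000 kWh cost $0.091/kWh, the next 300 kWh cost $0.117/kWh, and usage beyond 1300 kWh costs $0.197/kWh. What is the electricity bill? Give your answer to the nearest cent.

$114.40

Usage = 40 kWh/day × 30 days = 1200 kWh
First 1000 kWh × $0.091 = $91.00
Next 200 kWh × $0.117 = $23.40
Remaining tier: 0 kWh (not reached)
Total = $114.40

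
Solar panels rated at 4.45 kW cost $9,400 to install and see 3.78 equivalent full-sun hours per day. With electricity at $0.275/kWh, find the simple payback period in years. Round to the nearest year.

6 years

Daily generation = 4.45 kW × 3.78 h = 16.82 kWh
Annual generation = 16.82 × 365 = 6139.7 kWh
Annual savings = 6139.7 × $0.275 = $1,688.41
Payback = $9,400 / $1,688.41 = 5.57 years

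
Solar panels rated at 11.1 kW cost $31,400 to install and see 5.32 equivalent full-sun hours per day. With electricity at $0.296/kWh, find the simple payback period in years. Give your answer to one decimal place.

Daily generation = 11.1 kW × 5.32 h = 59.05 kWh
Annual generation = 59.05 × 365 = 21554 kWh
Annual savings = 21554 × $0.296 = $6,379.98
Payback = $31,400 / $6,379.98 = 4.92 years

4.9 years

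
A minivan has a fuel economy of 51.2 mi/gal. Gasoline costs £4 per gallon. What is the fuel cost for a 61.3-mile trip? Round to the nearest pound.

£5

Fuel = 61.3 mi / 51.2 mpg = 1.197 gal
Cost = 1.197 gal × £4/gal = £4.79 ≈ £5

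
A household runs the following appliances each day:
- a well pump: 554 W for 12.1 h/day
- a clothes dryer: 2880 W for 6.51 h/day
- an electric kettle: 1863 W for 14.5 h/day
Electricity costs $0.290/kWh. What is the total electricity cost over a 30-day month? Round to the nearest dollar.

$456

well pump: 554 W × 12.1 h × 30 d = 201,102 Wh = 201.1 kWh
clothes dryer: 2880 W × 6.51 h × 30 d = 562,464 Wh = 562.5 kWh
electric kettle: 1863 W × 14.5 h × 30 d = 810,405 Wh = 810.4 kWh
Total energy = 201.1 + 562.5 + 810.4 = 1,574 kWh
Cost = 1,574 kWh × $0.290 = $456.45 ≈ $456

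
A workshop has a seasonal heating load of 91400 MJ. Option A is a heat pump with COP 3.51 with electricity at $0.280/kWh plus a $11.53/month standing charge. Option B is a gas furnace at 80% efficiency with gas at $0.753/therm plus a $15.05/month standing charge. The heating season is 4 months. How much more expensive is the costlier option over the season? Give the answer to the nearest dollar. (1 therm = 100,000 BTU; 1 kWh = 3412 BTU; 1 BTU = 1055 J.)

Heat load = 91400 MJ = 91,400,000,000 J / 1055 = 86,635,071 BTU
Gas: input = 86,635,071 / 0.80 = 108,293,839 BTU = 1,083 therm → 1,083 × $0.753 = $815.45; + 4 × $15.05 standing = $875.65
Heat pump: 86,635,071 BTU / 3412 = 25,390 kWh heat; / 3.51 = 7,234 kWh in → × $0.280 = $2,025.52; + 4 × $11.53 standing = $2,071.64
Difference = |$875.65 − $2,071.64| = $1,195.98 ≈ $1196

$1196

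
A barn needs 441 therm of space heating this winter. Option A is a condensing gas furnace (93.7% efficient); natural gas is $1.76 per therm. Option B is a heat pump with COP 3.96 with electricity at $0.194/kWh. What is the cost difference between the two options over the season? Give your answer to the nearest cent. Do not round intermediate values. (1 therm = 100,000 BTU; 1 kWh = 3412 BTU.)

$195.15

Heat load = 441 therm × 100,000 = 44,100,000 BTU
Gas: input = 44,100,000 / 0.937 = 47,065,101 BTU = 470.7 therm → 470.7 × $1.76 = $828.35
Heat pump: 44,100,000 BTU / 3412 = 12,920 kWh heat; / 3.96 = 3,264 kWh in → × $0.194 = $633.19
Difference = |$828.35 − $633.19| = $195.15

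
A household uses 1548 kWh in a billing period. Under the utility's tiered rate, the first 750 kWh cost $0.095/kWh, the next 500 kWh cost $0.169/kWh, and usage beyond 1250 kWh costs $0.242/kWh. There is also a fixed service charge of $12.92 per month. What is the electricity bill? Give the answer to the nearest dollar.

$241

First 750 kWh × $0.095 = $71.25
Next 500 kWh × $0.169 = $84.50
Remaining 298 kWh × $0.242 = $72.12
Energy charge = $227.87; + service $12.92 = $240.79 ≈ $241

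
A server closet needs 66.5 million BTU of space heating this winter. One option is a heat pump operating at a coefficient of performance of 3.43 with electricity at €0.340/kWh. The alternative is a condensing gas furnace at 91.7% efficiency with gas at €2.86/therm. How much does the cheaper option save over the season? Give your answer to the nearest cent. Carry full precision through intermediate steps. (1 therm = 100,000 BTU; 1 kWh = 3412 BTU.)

Heat load = 66.5 × 10⁶ BTU = 66,500,000 BTU
Gas: input = 66,500,000 / 0.917 = 72,519,084 BTU = 725.2 therm → 725.2 × €2.86 = €2,074.05
Heat pump: 66,500,000 BTU / 3412 = 19,490 kWh heat; / 3.43 = 5,682 kWh in → × €0.340 = €1,931.96
Difference = |€2,074.05 − €1,931.96| = €142.09

€142.09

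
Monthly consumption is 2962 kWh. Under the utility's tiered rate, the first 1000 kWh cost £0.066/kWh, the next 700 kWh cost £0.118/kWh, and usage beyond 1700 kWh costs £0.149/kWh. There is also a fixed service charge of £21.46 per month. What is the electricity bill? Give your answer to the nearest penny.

First 1000 kWh × £0.066 = £66.00
Next 700 kWh × £0.118 = £82.60
Remaining 1262 kWh × £0.149 = £188.04
Energy charge = £336.64; + service £21.46 = £358.10

£358.10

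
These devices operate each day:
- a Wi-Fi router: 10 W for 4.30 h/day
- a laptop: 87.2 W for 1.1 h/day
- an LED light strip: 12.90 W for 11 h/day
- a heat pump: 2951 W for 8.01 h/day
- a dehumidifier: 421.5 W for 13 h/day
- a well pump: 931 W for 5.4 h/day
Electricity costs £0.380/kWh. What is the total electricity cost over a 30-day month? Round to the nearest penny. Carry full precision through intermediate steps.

£392.45

Wi-Fi router: 10 W × 4.30 h × 30 d = 1,290 Wh = 1.29 kWh
laptop: 87.2 W × 1.1 h × 30 d = 2,878 Wh = 2.878 kWh
LED light strip: 12.90 W × 11 h × 30 d = 4,257 Wh = 4.257 kWh
heat pump: 2951 W × 8.01 h × 30 d = 709,125 Wh = 709.1 kWh
dehumidifier: 421.5 W × 13 h × 30 d = 164,385 Wh = 164.4 kWh
well pump: 931 W × 5.4 h × 30 d = 150,822 Wh = 150.8 kWh
Total energy = 1.29 + 2.878 + 4.257 + 709.1 + 164.4 + 150.8 = 1,033 kWh
Cost = 1,033 kWh × £0.380 = £392.45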